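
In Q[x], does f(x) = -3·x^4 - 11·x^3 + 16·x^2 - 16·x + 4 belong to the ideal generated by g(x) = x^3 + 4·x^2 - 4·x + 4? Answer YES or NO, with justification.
YES

In Q[x] the ideal (g) consists of all multiples of g, so f ∈ (g) iff g | f, i.e. iff the remainder of f on division by g is 0. Divide f by g (g is monic, so eliminate the leading term of the running remainder at each step):
  leading term -3·x^4: subtract (-3·x)·g(x) = -3·x^4 - 12·x^3 + 12·x^2 - 12·x, leaving x^3 + 4·x^2 - 4·x + 4
  leading term x^3: subtract (1)·g(x) = x^3 + 4·x^2 - 4·x + 4, leaving 0
The remainder is 0, so f(x) = g(x) · h(x) with h(x) = 1 - 3·x. Hence g | f, i.e. f ∈ (g).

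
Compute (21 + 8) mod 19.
Reduce the summands first: 21 ≡ 2 (mod 19), so 21 + 8 ≡ 2 + 8 (mod 19). 2 + 8 = 10; 10 = 0·19 + 10, so (21 + 8) mod 19 = 10.

Final answer: 10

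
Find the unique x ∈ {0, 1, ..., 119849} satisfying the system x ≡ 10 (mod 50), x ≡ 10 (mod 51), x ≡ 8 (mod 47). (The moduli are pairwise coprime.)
x ≡ 99460 (mod 119850); the representative in [0, 119850) is 99460

The moduli 50, 51, 47 are pairwise coprime, so by the CRT there is a unique solution mod 50·51·47 = 119850.
Solve by successive substitution. Start with x ≡ 10 (mod 50).
  Combine with x ≡ 10 (mod 51): write x = 10 + 50·t and require 10 + 50·t ≡ 10 (mod 51), i.e. 50·t ≡ 10 − 10 ≡ 0 (mod 51). Since 50^(−1) ≡ 50 (mod 51), t ≡ 50·0 ≡ 0 (mod 51). So x ≡ 10 + 50·0 = 10 (mod 2550).
  Combine with x ≡ 8 (mod 47): write x = 10 + 2550·t and require 10 + 2550·t ≡ 8 (mod 47), i.e. 2550·t ≡ 8 − 10 ≡ 45 (mod 47). Since 2550^(−1) ≡ 4 (mod 47) (2550 ≡ 12 (mod 47)), t ≡ 4·45 ≡ 39 (mod 47). So x ≡ 10 + 2550·39 = 99460 (mod 119850).
Unique solution in [0, 119850): x = 99460.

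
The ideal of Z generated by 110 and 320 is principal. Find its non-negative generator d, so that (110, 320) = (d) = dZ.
(110, 320) = (10); d = 10

In the PID Z, (a, b) is generated by gcd(a, b). Compute gcd(320, 110) with the extended Euclidean algorithm, tracking rows (r, s, t) with s·320 + t·110 = r:
  row A: (320, 1, 0)   [1·320 + 0·110 = 320]
  row B: (110, 0, 1)   [0·320 + 1·110 = 110]
  320 = 2·110 + 100   → row C = row A − 2·row B = (100, 1, −2)   [check: 1·320 − 2·110 = 100]
  110 = 1·100 + 10   → row D = row B − 1·row C = (10, −1, 3)   [check: −1·320 + 3·110 = 10]
  100 = 10·10 + 0   → remainder 0, stop. gcd = 10 (last nonzero row D).
So gcd(110, 320) = 10, with Bézout identity −1·320 + 3·110 = 10. Containment (⊇): the Bézout identity exhibits 10 as an element of (110, 320), giving (10) ⊆ (110, 320). Containment (⊆): since 10 | 110 and 10 | 320 (110 = 10·11, 320 = 10·32), every Z-linear combination of 110 and 320 is divisible by 10, so (110, 320) ⊆ (10). Therefore (110, 320) = (10), d = 10.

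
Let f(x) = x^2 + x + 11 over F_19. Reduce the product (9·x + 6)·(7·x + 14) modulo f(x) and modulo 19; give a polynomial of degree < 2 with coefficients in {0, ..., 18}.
Multiply as integer polynomials: a · b = 63·x^2 + 168·x + 84. Reducing coefficients mod 19: a · b ≡ 6·x^2 + 16·x + 8. Now divide by f(x) = x^2 + x + 11 in F_19[x], eliminating the leading term at each step:
  leading term 6·x^2: subtract (6)·f(x) = 6·x^2 + 6·x + 9, leaving 10·x + 18 (coefficients mod 19)
The degree is now < 2, so this is the remainder. Hence a · b ≡ 10·x + 18 in F_19[x]/(f).

Final answer: a · b ≡ 10·x + 18 (mod f(x))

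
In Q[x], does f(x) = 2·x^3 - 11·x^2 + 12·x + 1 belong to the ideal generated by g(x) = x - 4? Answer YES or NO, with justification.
In Q[x] the ideal (g) consists of all multiples of g, so f ∈ (g) iff g | f, i.e. iff the remainder of f on division by g is 0. Divide f by g (g is monic, so eliminate the leading term of the running remainder at each step):
  leading term 2·x^3: subtract (2·x^2)·g(x) = 2·x^3 - 8·x^2, leaving -3·x^2 + 12·x + 1
  leading term -3·x^2: subtract (-3·x)·g(x) = -3·x^2 + 12·x, leaving 1
The remainder r(x) = 1 ≠ 0 (and deg r < deg g), so g ∤ f, i.e. f ∉ (g).

Final answer: NO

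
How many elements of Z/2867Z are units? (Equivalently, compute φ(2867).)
Z/2867Z has φ(2867) = 2760 units

An element a ∈ Z/2867Z is a unit iff gcd(a, 2867) = 1, so the number of units is φ(2867). φ is multiplicative, with φ(p^e) = p^e − p^(e−1). Factorise 2867 = 47 · 61. Then
  φ(2867) = (47 − 1) · (61 − 1) = 46 · 60 = 2760.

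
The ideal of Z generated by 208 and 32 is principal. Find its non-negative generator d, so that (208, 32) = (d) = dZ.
(208, 32) = (16); d = 16

In the PID Z, (a, b) is generated by gcd(a, b). Compute gcd(208, 32) with the extended Euclidean algorithm, tracking rows (r, s, t) with s·208 + t·32 = r:
  row A: (208, 1, 0)   [1·208 + 0·32 = 208]
  row B: (32, 0, 1)   [0·208 + 1·32 = 32]
  208 = 6·32 + 16   → row C = row A − 6·row B = (16, 1, −6)   [check: 1·208 − 6·32 = 16]
  32 = 2·16 + 0   → remainder 0, stop. gcd = 16 (last nonzero row C).
So gcd(208, 32) = 16, with Bézout identity 1·208 − 6·32 = 16. Containment (⊇): the Bézout identity exhibits 16 as an element of (208, 32), giving (16) ⊆ (208, 32). Containment (⊆): since 16 | 208 and 16 | 32 (208 = 16·13, 32 = 16·2), every Z-linear combination of 208 and 32 is divisible by 16, so (208, 32) ⊆ (16). Therefore (208, 32) = (16), d = 16.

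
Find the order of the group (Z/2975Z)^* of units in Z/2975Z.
(Z/2975Z)^* consists of the classes a with gcd(a, 2975) = 1, so its order is φ(2975). φ is multiplicative, with φ(p^e) = p^e − p^(e−1). Factorise 2975 = 5^2 · 7 · 17. Then
  φ(2975) = (5^2 − 5^1) · (7 − 1) · (17 − 1) = 20 · 6 · 16 = 1920.
Thus |(Z/2975Z)^*| = 1920.

Final answer: |(Z/2975Z)^*| = 1920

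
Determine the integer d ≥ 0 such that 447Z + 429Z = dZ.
In the PID Z, (a, b) is generated by gcd(a, b). Compute gcd(447, 429) with the extended Euclidean algorithm, tracking rows (r, s, t) with s·447 + t·429 = r:
  row A: (447, 1, 0)   [1·447 + 0·429 = 447]
  row B: (429, 0, 1)   [0·447 + 1·429 = 429]
  447 = 1·429 + 18   → row C = row A − 1·row B = (18, 1, −1)   [check: 1·447 − 1·429 = 18]
  429 = 23·18 + 15   → row D = row B − 23·row C = (15, −23, 24)   [check: −23·447 + 24·429 = 15]
  18 = 1·15 + 3   → row E = row C − 1·row D = (3, 24, −25)   [check: 24·447 − 25·429 = 3]
  15 = 5·3 + 0   → remainder 0, stop. gcd = 3 (last nonzero row E).
So gcd(447, 429) = 3, with Bézout identity 24·447 − 25·429 = 3. Containment (⊇): the Bézout identity exhibits 3 as an element of (447, 429), giving (3) ⊆ (447, 429). Containment (⊆): since 3 | 447 and 3 | 429 (447 = 3·149, 429 = 3·143), every Z-linear combination of 447 and 429 is divisible by 3, so (447, 429) ⊆ (3). Therefore (447, 429) = (3), d = 3.

Final answer: (447, 429) = (3); d = 3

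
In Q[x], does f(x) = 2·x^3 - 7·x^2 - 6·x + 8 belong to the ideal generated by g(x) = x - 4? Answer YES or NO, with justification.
In Q[x] the ideal (g) consists of all multiples of g, so f ∈ (g) iff g | f, i.e. iff the remainder of f on division by g is 0. Divide f by g (g is monic, so eliminate the leading term of the running remainder at each step):
  leading term 2·x^3: subtract (2·x^2)·g(x) = 2·x^3 - 8·x^2, leaving x^2 - 6·x + 8
  leading term x^2: subtract (x)·g(x) = x^2 - 4·x, leaving 8 - 2·x
  leading term -2·x: subtract (-2)·g(x) = 8 - 2·x, leaving 0
The remainder is 0, so f(x) = g(x) · h(x) with h(x) = 2·x^2 + x - 2. Hence g | f, i.e. f ∈ (g).

Final answer: YES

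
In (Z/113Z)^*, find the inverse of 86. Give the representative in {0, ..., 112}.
86^(−1) ≡ 46 (mod 113)

Apply the extended Euclidean algorithm to (113, 86), tracking rows (r, s, t) with s·113 + t·86 = r. Each division r_prev = q·r_cur + r_new produces the new row as (previous row) − q·(current row):
  row A: (113, 1, 0)   [1·113 + 0·86 = 113]
  row B: (86, 0, 1)   [0·113 + 1·86 = 86]
  113 = 1·86 + 27   → row C = row A − 1·row B = (27, 1, −1)   [check: 1·113 − 1·86 = 27]
  86 = 3·27 + 5   → row D = row B − 3·row C = (5, −3, 4)   [check: −3·113 + 4·86 = 5]
  27 = 5·5 + 2   → row E = row C − 5·row D = (2, 16, −21)   [check: 16·113 − 21·86 = 2]
  5 = 2·2 + 1   → row F = row D − 2·row E = (1, −35, 46)   [check: −35·113 + 46·86 = 1]
  2 = 2·1 + 0   → remainder 0, stop. gcd = 1 (last nonzero row F).
The gcd is 1, so 86 is invertible mod 113. The last nonzero row gives −35·113 + 46·86 = 1, so t = 46. So 86^(−1) ≡ 46 (mod 113). Verify: 86 · 46 = 3956 ≡ 1 (mod 113). ✓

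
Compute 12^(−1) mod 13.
12^(−1) ≡ 12 (mod 13)

Apply the extended Euclidean algorithm to (13, 12), tracking rows (r, s, t) with s·13 + t·12 = r. Each division r_prev = q·r_cur + r_new produces the new row as (previous row) − q·(current row):
  row A: (13, 1, 0)   [1·13 + 0·12 = 13]
  row B: (12, 0, 1)   [0·13 + 1·12 = 12]
  13 = 1·12 + 1   → row C = row A − 1·row B = (1, 1, −1)   [check: 1·13 − 1·12 = 1]
  12 = 12·1 + 0   → remainder 0, stop. gcd = 1 (last nonzero row C).
The gcd is 1, so 12 is invertible mod 13. The last nonzero row gives 1·13 − 1·12 = 1, so t = −1. So 12^(−1) ≡ −1 ≡ 12 (mod 13). Verify: 12 · 12 = 144 ≡ 1 (mod 13). ✓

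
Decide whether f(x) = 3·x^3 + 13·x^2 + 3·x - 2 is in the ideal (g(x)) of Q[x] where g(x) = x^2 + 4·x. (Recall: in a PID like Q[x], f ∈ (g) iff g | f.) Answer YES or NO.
NO

In Q[x] the ideal (g) consists of all multiples of g, so f ∈ (g) iff g | f, i.e. iff the remainder of f on division by g is 0. Divide f by g (g is monic, so eliminate the leading term of the running remainder at each step):
  leading term 3·x^3: subtract (3·x)·g(x) = 3·x^3 + 12·x^2, leaving x^2 + 3·x - 2
  leading term x^2: subtract (1)·g(x) = x^2 + 4·x, leaving -x - 2
The remainder r(x) = -x - 2 ≠ 0 (and deg r < deg g), so g ∤ f, i.e. f ∉ (g).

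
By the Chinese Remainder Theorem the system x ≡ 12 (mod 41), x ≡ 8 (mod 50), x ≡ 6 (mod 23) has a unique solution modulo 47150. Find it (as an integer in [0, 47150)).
The moduli 41, 50, 23 are pairwise coprime, so by the CRT there is a unique solution mod 41·50·23 = 47150.
Solve by successive substitution. Start with x ≡ 12 (mod 41).
  Combine with x ≡ 8 (mod 50): write x = 12 + 41·t and require 12 + 41·t ≡ 8 (mod 50), i.e. 41·t ≡ 8 − 12 ≡ 46 (mod 50). Since 41^(−1) ≡ 11 (mod 50), t ≡ 11·46 ≡ 6 (mod 50). So x ≡ 12 + 41·6 = 258 (mod 2050).
  Combine with x ≡ 6 (mod 23): write x = 258 + 2050·t and require 258 + 2050·t ≡ 6 (mod 23), i.e. 2050·t ≡ 6 − 258 ≡ 1 (mod 23). Since 2050^(−1) ≡ 8 (mod 23) (2050 ≡ 3 (mod 23)), t ≡ 8·1 ≡ 8 (mod 23). So x ≡ 258 + 2050·8 = 16658 (mod 47150).
Unique solution in [0, 47150): x = 16658.

Final answer: x ≡ 16658 (mod 47150); the representative in [0, 47150) is 16658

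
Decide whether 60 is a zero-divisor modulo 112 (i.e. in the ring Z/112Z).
YES

gcd(60, 112) = 4 > 1, so 60 is not a unit in Z/112Z. In Z/nZ every nonzero non-unit is a zero-divisor: explicitly, take b = 112/gcd = 28 ≠ 0 (mod 112); then 60·28 = 1680 = 15·112, i.e. 60·28 ≡ 0 (mod 112). So 60 is a zero-divisor.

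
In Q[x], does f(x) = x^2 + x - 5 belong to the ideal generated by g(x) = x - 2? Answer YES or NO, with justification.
In Q[x] the ideal (g) consists of all multiples of g, so f ∈ (g) iff g | f, i.e. iff the remainder of f on division by g is 0. Divide f by g (g is monic, so eliminate the leading term of the running remainder at each step):
  leading term x^2: subtract (x)·g(x) = x^2 - 2·x, leaving 3·x - 5
  leading term 3·x: subtract (3)·g(x) = 3·x - 6, leaving 1
The remainder r(x) = 1 ≠ 0 (and deg r < deg g), so g ∤ f, i.e. f ∉ (g).

Final answer: NO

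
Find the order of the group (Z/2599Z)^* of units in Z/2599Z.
(Z/2599Z)^* consists of the classes a with gcd(a, 2599) = 1, so its order is φ(2599). φ is multiplicative, with φ(p^e) = p^e − p^(e−1). Factorise 2599 = 23 · 113. Then
  φ(2599) = (23 − 1) · (113 − 1) = 22 · 112 = 2464.
Thus |(Z/2599Z)^*| = 2464.

Final answer: |(Z/2599Z)^*| = 2464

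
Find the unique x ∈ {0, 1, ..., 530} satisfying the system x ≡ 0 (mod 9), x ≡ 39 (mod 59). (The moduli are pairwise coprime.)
x ≡ 216 (mod 531); the representative in [0, 531) is 216

The moduli 9, 59 are pairwise coprime, so by the CRT there is a unique solution mod 9·59 = 531.
Solve by successive substitution. Start with x ≡ 0 (mod 9).
  Combine with x ≡ 39 (mod 59): write x = 9·t and require 9·t ≡ 39 (mod 59). Since 9^(−1) ≡ 46 (mod 59), t ≡ 46·39 ≡ 24 (mod 59). So x ≡ 9·24 = 216 (mod 531).
Unique solution in [0, 531): x = 216.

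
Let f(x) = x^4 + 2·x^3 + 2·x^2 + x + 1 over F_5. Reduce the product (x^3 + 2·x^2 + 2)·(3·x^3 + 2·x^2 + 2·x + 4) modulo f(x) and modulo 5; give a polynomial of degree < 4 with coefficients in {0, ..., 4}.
Multiply as integer polynomials: a · b = 3·x^6 + 8·x^5 + 6·x^4 + 14·x^3 + 12·x^2 + 4·x + 8. Reducing coefficients mod 5: a · b ≡ 3·x^6 + 3·x^5 + x^4 + 4·x^3 + 2·x^2 + 4·x + 3. Now divide by f(x) = x^4 + 2·x^3 + 2·x^2 + x + 1 in F_5[x], eliminating the leading term at each step:
  leading term 3·x^6: subtract (3·x^2)·f(x) = 3·x^6 + x^5 + x^4 + 3·x^3 + 3·x^2, leaving 2·x^5 + x^3 + 4·x^2 + 4·x + 3 (coefficients mod 5)
  leading term 2·x^5: subtract (2·x)·f(x) = 2·x^5 + 4·x^4 + 4·x^3 + 2·x^2 + 2·x, leaving x^4 + 2·x^3 + 2·x^2 + 2·x + 3 (coefficients mod 5)
  leading term x^4: subtract (1)·f(x) = x^4 + 2·x^3 + 2·x^2 + x + 1, leaving x + 2 (coefficients mod 5)
The degree is now < 4, so this is the remainder. Hence a · b ≡ x + 2 in F_5[x]/(f).

Final answer: a · b ≡ x + 2 (mod f(x))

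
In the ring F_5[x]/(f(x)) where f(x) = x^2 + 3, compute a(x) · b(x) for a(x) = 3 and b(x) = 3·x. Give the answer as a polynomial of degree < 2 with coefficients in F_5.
Multiply as integer polynomials: a · b = 9·x. Reducing coefficients mod 5: a · b ≡ 4·x. This already has degree < 2, so no reduction by f is needed. Hence a · b ≡ 4·x in F_5[x]/(f).

Final answer: a · b ≡ 4·x (mod f(x))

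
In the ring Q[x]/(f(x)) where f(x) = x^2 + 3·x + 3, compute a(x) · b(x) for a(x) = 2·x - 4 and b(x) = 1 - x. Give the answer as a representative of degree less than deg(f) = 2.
a · b ≡ 12·x + 2 (mod f(x))

First multiply in Q[x] without reducing: a · b = -2·x^2 + 6·x - 4. Now divide by f(x) = x^2 + 3·x + 3, eliminating the leading term at each step:
  leading term -2·x^2: subtract (-2)·f(x) = -2·x^2 - 6·x - 6, leaving 12·x + 2
The degree is now < 2, so this is the remainder. Hence a · b ≡ 12·x + 2 in Q[x]/(f).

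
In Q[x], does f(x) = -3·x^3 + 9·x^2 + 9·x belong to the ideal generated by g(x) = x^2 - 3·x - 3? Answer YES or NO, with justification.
YES

In Q[x] the ideal (g) consists of all multiples of g, so f ∈ (g) iff g | f, i.e. iff the remainder of f on division by g is 0. Divide f by g (g is monic, so eliminate the leading term of the running remainder at each step):
  leading term -3·x^3: subtract (-3·x)·g(x) = -3·x^3 + 9·x^2 + 9·x, leaving 0
The remainder is 0, so f(x) = g(x) · h(x) with h(x) = -3·x. Hence g | f, i.e. f ∈ (g).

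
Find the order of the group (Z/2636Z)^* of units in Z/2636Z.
(Z/2636Z)^* consists of the classes a with gcd(a, 2636) = 1, so its order is φ(2636). φ is multiplicative, with φ(p^e) = p^e − p^(e−1). Factorise 2636 = 2^2 · 659. Then
  φ(2636) = (2^2 − 2^1) · (659 − 1) = 2 · 658 = 1316.
Thus |(Z/2636Z)^*| = 1316.

Final answer: |(Z/2636Z)^*| = 1316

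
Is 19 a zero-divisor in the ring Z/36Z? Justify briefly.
NO

gcd(19, 36) = 1, so 19 is a unit in Z/36Z (it has a multiplicative inverse). A unit cannot be a zero-divisor: if 19·b ≡ 0 then multiplying both sides by 19^(−1) gives b ≡ 0. So 19 is not a zero-divisor.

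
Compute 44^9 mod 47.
10

Use repeated squaring. Binary(9) = 1001. Walk through the bits of the exponent 9 left-to-right: at each bit after the leading one, square the running value, then multiply by 44 if the bit is 1 (always reducing mod 47):
  bit 1 = 1 (leading): start with 44.
  bit 2 = 0: square 44^2 = 1936 ≡ 9 (mod 47).
  bit 3 = 0: square 9^2 = 81 ≡ 34 (mod 47).
  bit 4 = 1: square 34^2 = 1156 ≡ 28; bit is 1, so multiply 28·44 = 1232 ≡ 10 (mod 47).
Final value: 44^9 ≡ 10 (mod 47).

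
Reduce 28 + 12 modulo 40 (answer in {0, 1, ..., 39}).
0

Both summands are already reduced mod 40. 28 + 12 = 40; 40 = 1·40 + 0, so (28 + 12) mod 40 = 0.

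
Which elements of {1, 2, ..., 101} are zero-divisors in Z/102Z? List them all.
An element a ∈ Z/102Z (with a ≠ 0) is a zero-divisor iff gcd(a, 102) > 1 (because a is a unit precisely when gcd(a, n) = 1, and in Z/nZ every nonzero, non-unit element is a zero-divisor). Scan a = 1, ..., 101 and keep those with gcd(a, 102) > 1:
  gcd(2, 102) = 2, gcd(3, 102) = 3, gcd(4, 102) = 2, gcd(6, 102) = 6, gcd(8, 102) = 2, gcd(9, 102) = 3, gcd(10, 102) = 2, gcd(12, 102) = 6, gcd(14, 102) = 2, gcd(15, 102) = 3, gcd(16, 102) = 2, gcd(17, 102) = 17, gcd(18, 102) = 6, gcd(20, 102) = 2, gcd(21, 102) = 3, gcd(22, 102) = 2, gcd(24, 102) = 6, gcd(26, 102) = 2, gcd(27, 102) = 3, gcd(28, 102) = 2, gcd(30, 102) = 6, gcd(32, 102) = 2, gcd(33, 102) = 3, gcd(34, 102) = 34, gcd(36, 102) = 6, gcd(38, 102) = 2, gcd(39, 102) = 3, gcd(40, 102) = 2, gcd(42, 102) = 6, gcd(44, 102) = 2, gcd(45, 102) = 3, gcd(46, 102) = 2, gcd(48, 102) = 6, gcd(50, 102) = 2, gcd(51, 102) = 51, gcd(52, 102) = 2, gcd(54, 102) = 6, gcd(56, 102) = 2, gcd(57, 102) = 3, gcd(58, 102) = 2, gcd(60, 102) = 6, gcd(62, 102) = 2, gcd(63, 102) = 3, gcd(64, 102) = 2, gcd(66, 102) = 6, gcd(68, 102) = 34, gcd(69, 102) = 3, gcd(70, 102) = 2, gcd(72, 102) = 6, gcd(74, 102) = 2, gcd(75, 102) = 3, gcd(76, 102) = 2, gcd(78, 102) = 6, gcd(80, 102) = 2, gcd(81, 102) = 3, gcd(82, 102) = 2, gcd(84, 102) = 6, gcd(85, 102) = 17, gcd(86, 102) = 2, gcd(87, 102) = 3, gcd(88, 102) = 2, gcd(90, 102) = 6, gcd(92, 102) = 2, gcd(93, 102) = 3, gcd(94, 102) = 2, gcd(96, 102) = 6, gcd(98, 102) = 2, gcd(99, 102) = 3, gcd(100, 102) = 2.
All other a ∈ {1, ..., 101} have gcd(a, 102) = 1 and are units. So the nonzero zero-divisors are exactly the 69 values of a appearing in this scan.

Final answer: nonzero zero-divisors of Z/102Z = {2, 3, 4, 6, 8, 9, 10, 12, 14, 15, 16, 17, 18, 20, 21, 22, 24, 26, 27, 28, 30, 32, 33, 34, 36, 38, 39, 40, 42, 44, 45, 46, 48, 50, 51, 52, 54, 56, 57, 58, 60, 62, 63, 64, 66, 68, 69, 70, 72, 74, 75, 76, 78, 80, 81, 82, 84, 85, 86, 87, 88, 90, 92, 93, 94, 96, 98, 99, 100}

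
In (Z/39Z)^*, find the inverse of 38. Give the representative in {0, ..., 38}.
Apply the extended Euclidean algorithm to (39, 38), tracking rows (r, s, t) with s·39 + t·38 = r. Each division r_prev = q·r_cur + r_new produces the new row as (previous row) − q·(current row):
  row A: (39, 1, 0)   [1·39 + 0·38 = 39]
  row B: (38, 0, 1)   [0·39 + 1·38 = 38]
  39 = 1·38 + 1   → row C = row A − 1·row B = (1, 1, −1)   [check: 1·39 − 1·38 = 1]
  38 = 38·1 + 0   → remainder 0, stop. gcd = 1 (last nonzero row C).
The gcd is 1, so 38 is invertible mod 39. The last nonzero row gives 1·39 − 1·38 = 1, so t = −1. So 38^(−1) ≡ −1 ≡ 38 (mod 39). Verify: 38 · 38 = 1444 ≡ 1 (mod 39). ✓

Final answer: 38^(−1) ≡ 38 (mod 39)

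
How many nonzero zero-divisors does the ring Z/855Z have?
In Z/855Z each nonzero element is either a unit (gcd with 855 is 1) or a zero-divisor (gcd > 1). The number of units is φ(855): factorise 855 = 3^2 · 5 · 19, so φ(855) = (3^2 − 3^1) · (5 − 1) · (19 − 1) = 6 · 4 · 18 = 432. The nonzero elements number 855 − 1 = 854. Hence the nonzero zero-divisors number 854 − 432 = 422.

Final answer: Z/855Z has 422 nonzero zero-divisors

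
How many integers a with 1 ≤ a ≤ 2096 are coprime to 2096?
1040

The number of a ∈ {1, ..., 2096} with gcd(a, 2096) = 1 is by definition Euler's totient φ(2096). φ is multiplicative, with φ(p^e) = p^e − p^(e−1). Factorise 2096 = 2^4 · 131. Then
  φ(2096) = (2^4 − 2^3) · (131 − 1) = 8 · 130 = 1040.
So there are 1040 such integers.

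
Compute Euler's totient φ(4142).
φ(4142) = 1944

φ is multiplicative, with φ(p^e) = p^e − p^(e−1). Factorise 4142 = 2 · 19 · 109. Then
  φ(4142) = (2 − 1) · (19 − 1) · (109 − 1) = 1 · 18 · 108 = 1944.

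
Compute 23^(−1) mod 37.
23^(−1) ≡ 29 (mod 37)

Apply the extended Euclidean algorithm to (37, 23), tracking rows (r, s, t) with s·37 + t·23 = r. Each division r_prev = q·r_cur + r_new produces the new row as (previous row) − q·(current row):
  row A: (37, 1, 0)   [1·37 + 0·23 = 37]
  row B: (23, 0, 1)   [0·37 + 1·23 = 23]
  37 = 1·23 + 14   → row C = row A − 1·row B = (14, 1, −1)   [check: 1·37 − 1·23 = 14]
  23 = 1·14 + 9   → row D = row B − 1·row C = (9, −1, 2)   [check: −1·37 + 2·23 = 9]
  14 = 1·9 + 5   → row E = row C − 1·row D = (5, 2, −3)   [check: 2·37 − 3·23 = 5]
  9 = 1·5 + 4   → row F = row D − 1·row E = (4, −3, 5)   [check: −3·37 + 5·23 = 4]
  5 = 1·4 + 1   → row G = row E − 1·row F = (1, 5, −8)   [check: 5·37 − 8·23 = 1]
  4 = 4·1 + 0   → remainder 0, stop. gcd = 1 (last nonzero row G).
The gcd is 1, so 23 is invertible mod 37. The last nonzero row gives 5·37 − 8·23 = 1, so t = −8. So 23^(−1) ≡ −8 ≡ 29 (mod 37). Verify: 23 · 29 = 667 ≡ 1 (mod 37). ✓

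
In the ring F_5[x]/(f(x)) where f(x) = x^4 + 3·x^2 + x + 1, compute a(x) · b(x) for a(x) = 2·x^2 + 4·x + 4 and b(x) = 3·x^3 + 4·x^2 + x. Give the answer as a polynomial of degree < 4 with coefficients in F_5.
a · b ≡ 2·x^3 + 4·x^2 + 3·x (mod f(x))

Multiply as integer polynomials: a · b = 6·x^5 + 20·x^4 + 30·x^3 + 20·x^2 + 4·x. Reducing coefficients mod 5: a · b ≡ x^5 + 4·x. Now divide by f(x) = x^4 + 3·x^2 + x + 1 in F_5[x], eliminating the leading term at each step:
  leading term x^5: subtract (x)·f(x) = x^5 + 3·x^3 + x^2 + x, leaving 2·x^3 + 4·x^2 + 3·x (coefficients mod 5)
The degree is now < 4, so this is the remainder. Hence a · b ≡ 2·x^3 + 4·x^2 + 3·x in F_5[x]/(f).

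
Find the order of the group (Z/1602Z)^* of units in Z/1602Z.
|(Z/1602Z)^*| = 528

(Z/1602Z)^* consists of the classes a with gcd(a, 1602) = 1, so its order is φ(1602). φ is multiplicative, with φ(p^e) = p^e − p^(e−1). Factorise 1602 = 2 · 3^2 · 89. Then
  φ(1602) = (2 − 1) · (3^2 − 3^1) · (89 − 1) = 1 · 6 · 88 = 528.
Thus |(Z/1602Z)^*| = 528.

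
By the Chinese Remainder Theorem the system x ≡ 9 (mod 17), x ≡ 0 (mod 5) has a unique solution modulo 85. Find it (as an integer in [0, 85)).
The moduli 17, 5 are pairwise coprime, so by the CRT there is a unique solution mod 17·5 = 85.
Solve by successive substitution. Start with x ≡ 9 (mod 17).
  Combine with x ≡ 0 (mod 5): write x = 9 + 17·t and require 9 + 17·t ≡ 0 (mod 5), i.e. 17·t ≡ 0 − 9 ≡ 1 (mod 5). Since 17^(−1) ≡ 3 (mod 5) (17 ≡ 2 (mod 5)), t ≡ 3·1 ≡ 3 (mod 5). So x ≡ 9 + 17·3 = 60 (mod 85).
Unique solution in [0, 85): x = 60.

Final answer: x ≡ 60 (mod 85); the representative in [0, 85) is 60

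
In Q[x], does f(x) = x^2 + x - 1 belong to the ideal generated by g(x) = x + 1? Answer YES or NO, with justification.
NO

In Q[x] the ideal (g) consists of all multiples of g, so f ∈ (g) iff g | f, i.e. iff the remainder of f on division by g is 0. Divide f by g (g is monic, so eliminate the leading term of the running remainder at each step):
  leading term x^2: subtract (x)·g(x) = x^2 + x, leaving -1
The remainder r(x) = -1 ≠ 0 (and deg r < deg g), so g ∤ f, i.e. f ∉ (g).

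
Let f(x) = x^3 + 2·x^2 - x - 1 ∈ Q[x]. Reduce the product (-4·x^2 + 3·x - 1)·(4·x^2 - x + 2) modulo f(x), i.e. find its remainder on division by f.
First multiply in Q[x] without reducing: a · b = -16·x^4 + 16·x^3 - 15·x^2 + 7·x - 2. Now divide by f(x) = x^3 + 2·x^2 - x - 1, eliminating the leading term at each step:
  leading term -16·x^4: subtract (-16·x)·f(x) = -16·x^4 - 32·x^3 + 16·x^2 + 16·x, leaving 48·x^3 - 31·x^2 - 9·x - 2
  leading term 48·x^3: subtract (48)·f(x) = 48·x^3 + 96·x^2 - 48·x - 48, leaving -127·x^2 + 39·x + 46
The degree is now < 3, so this is the remainder. Hence a · b ≡ -127·x^2 + 39·x + 46 in Q[x]/(f).

Final answer: a · b ≡ -127·x^2 + 39·x + 46 (mod f(x))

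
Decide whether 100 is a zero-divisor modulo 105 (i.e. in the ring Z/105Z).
YES

gcd(100, 105) = 5 > 1, so 100 is not a unit in Z/105Z. In Z/nZ every nonzero non-unit is a zero-divisor: explicitly, take b = 105/gcd = 21 ≠ 0 (mod 105); then 100·21 = 2100 = 20·105, i.e. 100·21 ≡ 0 (mod 105). So 100 is a zero-divisor.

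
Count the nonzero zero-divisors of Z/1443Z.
In Z/1443Z each nonzero element is either a unit (gcd with 1443 is 1) or a zero-divisor (gcd > 1). The number of units is φ(1443): factorise 1443 = 3 · 13 · 37, so φ(1443) = (3 − 1) · (13 − 1) · (37 − 1) = 2 · 12 · 36 = 864. The nonzero elements number 1443 − 1 = 1442. Hence the nonzero zero-divisors number 1442 − 864 = 578.

Final answer: Z/1443Z has 578 nonzero zero-divisors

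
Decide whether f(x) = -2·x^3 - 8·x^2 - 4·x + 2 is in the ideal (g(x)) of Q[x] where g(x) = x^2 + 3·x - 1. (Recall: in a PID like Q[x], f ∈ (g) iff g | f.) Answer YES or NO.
In Q[x] the ideal (g) consists of all multiples of g, so f ∈ (g) iff g | f, i.e. iff the remainder of f on division by g is 0. Divide f by g (g is monic, so eliminate the leading term of the running remainder at each step):
  leading term -2·x^3: subtract (-2·x)·g(x) = -2·x^3 - 6·x^2 + 2·x, leaving -2·x^2 - 6·x + 2
  leading term -2·x^2: subtract (-2)·g(x) = -2·x^2 - 6·x + 2, leaving 0
The remainder is 0, so f(x) = g(x) · h(x) with h(x) = -2·x - 2. Hence g | f, i.e. f ∈ (g).

Final answer: YES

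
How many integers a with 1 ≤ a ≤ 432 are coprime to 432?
144

The number of a ∈ {1, ..., 432} with gcd(a, 432) = 1 is by definition Euler's totient φ(432). φ is multiplicative, with φ(p^e) = p^e − p^(e−1). Factorise 432 = 2^4 · 3^3. Then
  φ(432) = (2^4 − 2^3) · (3^3 − 3^2) = 8 · 18 = 144.
So there are 144 such integers.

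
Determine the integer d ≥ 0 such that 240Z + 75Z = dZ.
(240, 75) = (15); d = 15

In the PID Z, (a, b) is generated by gcd(a, b). Compute gcd(240, 75) with the extended Euclidean algorithm, tracking rows (r, s, t) with s·240 + t·75 = r:
  row A: (240, 1, 0)   [1·240 + 0·75 = 240]
  row B: (75, 0, 1)   [0·240 + 1·75 = 75]
  240 = 3·75 + 15   → row C = row A − 3·row B = (15, 1, −3)   [check: 1·240 − 3·75 = 15]
  75 = 5·15 + 0   → remainder 0, stop. gcd = 15 (last nonzero row C).
So gcd(240, 75) = 15, with Bézout identity 1·240 − 3·75 = 15. Containment (⊇): the Bézout identity exhibits 15 as an element of (240, 75), giving (15) ⊆ (240, 75). Containment (⊆): since 15 | 240 and 15 | 75 (240 = 15·16, 75 = 15·5), every Z-linear combination of 240 and 75 is divisible by 15, so (240, 75) ⊆ (15). Therefore (240, 75) = (15), d = 15.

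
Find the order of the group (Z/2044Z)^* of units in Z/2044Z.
(Z/2044Z)^* consists of the classes a with gcd(a, 2044) = 1, so its order is φ(2044). φ is multiplicative, with φ(p^e) = p^e − p^(e−1). Factorise 2044 = 2^2 · 7 · 73. Then
  φ(2044) = (2^2 − 2^1) · (7 − 1) · (73 − 1) = 2 · 6 · 72 = 864.
Thus |(Z/2044Z)^*| = 864.

Final answer: |(Z/2044Z)^*| = 864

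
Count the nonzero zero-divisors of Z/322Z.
In Z/322Z each nonzero element is either a unit (gcd with 322 is 1) or a zero-divisor (gcd > 1). The number of units is φ(322): factorise 322 = 2 · 7 · 23, so φ(322) = (2 − 1) · (7 − 1) · (23 − 1) = 1 · 6 · 22 = 132. The nonzero elements number 322 − 1 = 321. Hence the nonzero zero-divisors number 321 − 132 = 189.

Final answer: Z/322Z has 189 nonzero zero-divisors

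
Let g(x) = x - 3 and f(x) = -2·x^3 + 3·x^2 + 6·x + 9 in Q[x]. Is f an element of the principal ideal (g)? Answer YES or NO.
YES

In Q[x] the ideal (g) consists of all multiples of g, so f ∈ (g) iff g | f, i.e. iff the remainder of f on division by g is 0. Divide f by g (g is monic, so eliminate the leading term of the running remainder at each step):
  leading term -2·x^3: subtract (-2·x^2)·g(x) = -2·x^3 + 6·x^2, leaving -3·x^2 + 6·x + 9
  leading term -3·x^2: subtract (-3·x)·g(x) = -3·x^2 + 9·x, leaving 9 - 3·x
  leading term -3·x: subtract (-3)·g(x) = 9 - 3·x, leaving 0
The remainder is 0, so f(x) = g(x) · h(x) with h(x) = -2·x^2 - 3·x - 3. Hence g | f, i.e. f ∈ (g).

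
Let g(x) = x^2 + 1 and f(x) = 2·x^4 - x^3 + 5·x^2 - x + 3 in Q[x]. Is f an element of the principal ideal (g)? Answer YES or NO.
YES

In Q[x] the ideal (g) consists of all multiples of g, so f ∈ (g) iff g | f, i.e. iff the remainder of f on division by g is 0. Divide f by g (g is monic, so eliminate the leading term of the running remainder at each step):
  leading term 2·x^4: subtract (2·x^2)·g(x) = 2·x^4 + 2·x^2, leaving -x^3 + 3·x^2 - x + 3
  leading term -x^3: subtract (-x)·g(x) = -x^3 - x, leaving 3·x^2 + 3
  leading term 3·x^2: subtract (3)·g(x) = 3·x^2 + 3, leaving 0
The remainder is 0, so f(x) = g(x) · h(x) with h(x) = 2·x^2 - x + 3. Hence g | f, i.e. f ∈ (g).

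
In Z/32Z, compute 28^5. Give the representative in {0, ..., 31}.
0

Use repeated squaring. Binary(5) = 101. Walk through the bits of the exponent 5 left-to-right: at each bit after the leading one, square the running value, then multiply by 28 if the bit is 1 (always reducing mod 32):
  bit 1 = 1 (leading): start with 28.
  bit 2 = 0: square 28^2 = 784 ≡ 16 (mod 32).
  bit 3 = 1: square 16^2 = 256 ≡ 0; bit is 1, so multiply 0·28 = 0 (mod 32).
Final value: 28^5 ≡ 0 (mod 32).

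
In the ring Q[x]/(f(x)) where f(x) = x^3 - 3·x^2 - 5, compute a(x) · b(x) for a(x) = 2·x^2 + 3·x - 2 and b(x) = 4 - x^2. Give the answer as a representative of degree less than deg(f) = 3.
a · b ≡ -17·x^2 + 2·x - 53 (mod f(x))

First multiply in Q[x] without reducing: a · b = -2·x^4 - 3·x^3 + 10·x^2 + 12·x - 8. Now divide by f(x) = x^3 - 3·x^2 - 5, eliminating the leading term at each step:
  leading term -2·x^4: subtract (-2·x)·f(x) = -2·x^4 + 6·x^3 + 10·x, leaving -9·x^3 + 10·x^2 + 2·x - 8
  leading term -9·x^3: subtract (-9)·f(x) = -9·x^3 + 27·x^2 + 45, leaving -17·x^2 + 2·x - 53
The degree is now < 3, so this is the remainder. Hence a · b ≡ -17·x^2 + 2·x - 53 in Q[x]/(f).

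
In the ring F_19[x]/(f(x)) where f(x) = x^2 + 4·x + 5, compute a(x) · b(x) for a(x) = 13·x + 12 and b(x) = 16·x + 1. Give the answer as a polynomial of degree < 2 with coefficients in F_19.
Multiply as integer polynomials: a · b = 208·x^2 + 205·x + 12. Reducing coefficients mod 19: a · b ≡ 18·x^2 + 15·x + 12. Now divide by f(x) = x^2 + 4·x + 5 in F_19[x], eliminating the leading term at each step:
  leading term 18·x^2: subtract (18)·f(x) = 18·x^2 + 15·x + 14, leaving 17 (coefficients mod 19)
The degree is now < 2, so this is the remainder. Hence a · b ≡ 17 in F_19[x]/(f).

Final answer: a · b ≡ 17 (mod f(x))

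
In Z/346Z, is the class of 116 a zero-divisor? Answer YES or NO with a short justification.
YES

gcd(116, 346) = 2 > 1, so 116 is not a unit in Z/346Z. In Z/nZ every nonzero non-unit is a zero-divisor: explicitly, take b = 346/gcd = 173 ≠ 0 (mod 346); then 116·173 = 20068 = 58·346, i.e. 116·173 ≡ 0 (mod 346). So 116 is a zero-divisor.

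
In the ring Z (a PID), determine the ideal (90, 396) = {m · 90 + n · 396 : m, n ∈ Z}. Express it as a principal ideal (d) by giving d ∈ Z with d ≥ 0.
In the PID Z, (a, b) is generated by gcd(a, b). Compute gcd(396, 90) with the extended Euclidean algorithm, tracking rows (r, s, t) with s·396 + t·90 = r:
  row A: (396, 1, 0)   [1·396 + 0·90 = 396]
  row B: (90, 0, 1)   [0·396 + 1·90 = 90]
  396 = 4·90 + 36   → row C = row A − 4·row B = (36, 1, −4)   [check: 1·396 − 4·90 = 36]
  90 = 2·36 + 18   → row D = row B − 2·row C = (18, −2, 9)   [check: −2·396 + 9·90 = 18]
  36 = 2·18 + 0   → remainder 0, stop. gcd = 18 (last nonzero row D).
So gcd(90, 396) = 18, with Bézout identity −2·396 + 9·90 = 18. Containment (⊇): the Bézout identity exhibits 18 as an element of (90, 396), giving (18) ⊆ (90, 396). Containment (⊆): since 18 | 90 and 18 | 396 (90 = 18·5, 396 = 18·22), every Z-linear combination of 90 and 396 is divisible by 18, so (90, 396) ⊆ (18). Therefore (90, 396) = (18), d = 18.

Final answer: (90, 396) = (18); d = 18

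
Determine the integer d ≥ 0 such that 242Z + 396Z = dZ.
(242, 396) = (22); d = 22

In the PID Z, (a, b) is generated by gcd(a, b). Compute gcd(396, 242) with the extended Euclidean algorithm, tracking rows (r, s, t) with s·396 + t·242 = r:
  row A: (396, 1, 0)   [1·396 + 0·242 = 396]
  row B: (242, 0, 1)   [0·396 + 1·242 = 242]
  396 = 1·242 + 154   → row C = row A − 1·row B = (154, 1, −1)   [check: 1·396 − 1·242 = 154]
  242 = 1·154 + 88   → row D = row B − 1·row C = (88, −1, 2)   [check: −1·396 + 2·242 = 88]
  154 = 1·88 + 66   → row E = row C − 1·row D = (66, 2, −3)   [check: 2·396 − 3·242 = 66]
  88 = 1·66 + 22   → row F = row D − 1·row E = (22, −3, 5)   [check: −3·396 + 5·242 = 22]
  66 = 3·22 + 0   → remainder 0, stop. gcd = 22 (last nonzero row F).
So gcd(242, 396) = 22, with Bézout identity −3·396 + 5·242 = 22. Containment (⊇): the Bézout identity exhibits 22 as an element of (242, 396), giving (22) ⊆ (242, 396). Containment (⊆): since 22 | 242 and 22 | 396 (242 = 22·11, 396 = 22·18), every Z-linear combination of 242 and 396 is divisible by 22, so (242, 396) ⊆ (22). Therefore (242, 396) = (22), d = 22.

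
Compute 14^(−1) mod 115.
14^(−1) ≡ 74 (mod 115)

Apply the extended Euclidean algorithm to (115, 14), tracking rows (r, s, t) with s·115 + t·14 = r. Each division r_prev = q·r_cur + r_new produces the new row as (previous row) − q·(current row):
  row A: (115, 1, 0)   [1·115 + 0·14 = 115]
  row B: (14, 0, 1)   [0·115 + 1·14 = 14]
  115 = 8·14 + 3   → row C = row A − 8·row B = (3, 1, −8)   [check: 1·115 − 8·14 = 3]
  14 = 4·3 + 2   → row D = row B − 4·row C = (2, −4, 33)   [check: −4·115 + 33·14 = 2]
  3 = 1·2 + 1   → row E = row C − 1·row D = (1, 5, −41)   [check: 5·115 − 41·14 = 1]
  2 = 2·1 + 0   → remainder 0, stop. gcd = 1 (last nonzero row E).
The gcd is 1, so 14 is invertible mod 115. The last nonzero row gives 5·115 − 41·14 = 1, so t = −41. So 14^(−1) ≡ −41 ≡ 74 (mod 115). Verify: 14 · 74 = 1036 ≡ 1 (mod 115). ✓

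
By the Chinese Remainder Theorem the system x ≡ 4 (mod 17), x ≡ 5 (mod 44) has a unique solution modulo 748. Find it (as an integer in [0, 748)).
The moduli 17, 44 are pairwise coprime, so by the CRT there is a unique solution mod 17·44 = 748.
Solve by successive substitution. Start with x ≡ 4 (mod 17).
  Combine with x ≡ 5 (mod 44): write x = 4 + 17·t and require 4 + 17·t ≡ 5 (mod 44), i.e. 17·t ≡ 5 − 4 ≡ 1 (mod 44). Since 17^(−1) ≡ 13 (mod 44), t ≡ 13·1 ≡ 13 (mod 44). So x ≡ 4 + 17·13 = 225 (mod 748).
Unique solution in [0, 748): x = 225.

Final answer: x ≡ 225 (mod 748); the representative in [0, 748) is 225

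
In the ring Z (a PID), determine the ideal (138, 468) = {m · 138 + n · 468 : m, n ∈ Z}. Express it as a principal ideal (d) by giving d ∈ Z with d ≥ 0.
(138, 468) = (6); d = 6

In the PID Z, (a, b) is generated by gcd(a, b). Compute gcd(468, 138) with the extended Euclidean algorithm, tracking rows (r, s, t) with s·468 + t·138 = r:
  row A: (468, 1, 0)   [1·468 + 0·138 = 468]
  row B: (138, 0, 1)   [0·468 + 1·138 = 138]
  468 = 3·138 + 54   → row C = row A − 3·row B = (54, 1, −3)   [check: 1·468 − 3·138 = 54]
  138 = 2·54 + 30   → row D = row B − 2·row C = (30, −2, 7)   [check: −2·468 + 7·138 = 30]
  54 = 1·30 + 24   → row E = row C − 1·row D = (24, 3, −10)   [check: 3·468 − 10·138 = 24]
  30 = 1·24 + 6   → row F = row D − 1·row E = (6, −5, 17)   [check: −5·468 + 17·138 = 6]
  24 = 4·6 + 0   → remainder 0, stop. gcd = 6 (last nonzero row F).
So gcd(138, 468) = 6, with Bézout identity −5·468 + 17·138 = 6. Containment (⊇): the Bézout identity exhibits 6 as an element of (138, 468), giving (6) ⊆ (138, 468). Containment (⊆): since 6 | 138 and 6 | 468 (138 = 6·23, 468 = 6·78), every Z-linear combination of 138 and 468 is divisible by 6, so (138, 468) ⊆ (6). Therefore (138, 468) = (6), d = 6.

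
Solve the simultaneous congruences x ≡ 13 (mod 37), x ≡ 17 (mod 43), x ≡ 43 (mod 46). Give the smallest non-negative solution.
The moduli 37, 43, 46 are pairwise coprime, so by the CRT there is a unique solution mod 37·43·46 = 73186.
Solve by successive substitution. Start with x ≡ 13 (mod 37).
  Combine with x ≡ 17 (mod 43): write x = 13 + 37·t and require 13 + 37·t ≡ 17 (mod 43), i.e. 37·t ≡ 17 − 13 ≡ 4 (mod 43). Since 37^(−1) ≡ 7 (mod 43), t ≡ 7·4 ≡ 28 (mod 43). So x ≡ 13 + 37·28 = 1049 (mod 1591).
  Combine with x ≡ 43 (mod 46): write x = 1049 + 1591·t and require 1049 + 1591·t ≡ 43 (mod 46), i.e. 1591·t ≡ 43 − 1049 ≡ 6 (mod 46). Since 1591^(−1) ≡ 29 (mod 46) (1591 ≡ 27 (mod 46)), t ≡ 29·6 ≡ 36 (mod 46). So x ≡ 1049 + 1591·36 = 58325 (mod 73186).
Unique solution in [0, 73186): x = 58325.

Final answer: x ≡ 58325 (mod 73186); the representative in [0, 73186) is 58325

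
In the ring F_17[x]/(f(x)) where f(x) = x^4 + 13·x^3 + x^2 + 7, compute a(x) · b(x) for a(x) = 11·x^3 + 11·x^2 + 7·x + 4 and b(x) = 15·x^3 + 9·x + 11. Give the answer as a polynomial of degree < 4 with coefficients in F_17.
Multiply as integer polynomials: a · b = 165·x^6 + 165·x^5 + 204·x^4 + 280·x^3 + 184·x^2 + 113·x + 44. Reducing coefficients mod 17: a · b ≡ 12·x^6 + 12·x^5 + 8·x^3 + 14·x^2 + 11·x + 10. Now divide by f(x) = x^4 + 13·x^3 + x^2 + 7 in F_17[x], eliminating the leading term at each step:
  leading term 12·x^6: subtract (12·x^2)·f(x) = 12·x^6 + 3·x^5 + 12·x^4 + 16·x^2, leaving 9·x^5 + 5·x^4 + 8·x^3 + 15·x^2 + 11·x + 10 (coefficients mod 17)
  leading term 9·x^5: subtract (9·x)·f(x) = 9·x^5 + 15·x^4 + 9·x^3 + 12·x, leaving 7·x^4 + 16·x^3 + 15·x^2 + 16·x + 10 (coefficients mod 17)
  leading term 7·x^4: subtract (7)·f(x) = 7·x^4 + 6·x^3 + 7·x^2 + 15, leaving 10·x^3 + 8·x^2 + 16·x + 12 (coefficients mod 17)
The degree is now < 4, so this is the remainder. Hence a · b ≡ 10·x^3 + 8·x^2 + 16·x + 12 in F_17[x]/(f).

Final answer: a · b ≡ 10·x^3 + 8·x^2 + 16·x + 12 (mod f(x))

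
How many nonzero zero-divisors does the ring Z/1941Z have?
Z/1941Z has 648 nonzero zero-divisors

In Z/1941Z each nonzero element is either a unit (gcd with 1941 is 1) or a zero-divisor (gcd > 1). The number of units is φ(1941): factorise 1941 = 3 · 647, so φ(1941) = (3 − 1) · (647 − 1) = 2 · 646 = 1292. The nonzero elements number 1941 − 1 = 1940. Hence the nonzero zero-divisors number 1940 − 1292 = 648.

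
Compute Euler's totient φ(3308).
φ(3308) = 1652

φ is multiplicative, with φ(p^e) = p^e − p^(e−1). Factorise 3308 = 2^2 · 827. Then
  φ(3308) = (2^2 − 2^1) · (827 − 1) = 2 · 826 = 1652.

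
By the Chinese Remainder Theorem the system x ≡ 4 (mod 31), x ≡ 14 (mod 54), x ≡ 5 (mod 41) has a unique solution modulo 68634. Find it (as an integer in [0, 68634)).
The moduli 31, 54, 41 are pairwise coprime, so by the CRT there is a unique solution mod 31·54·41 = 68634.
Solve by successive substitution. Start with x ≡ 4 (mod 31).
  Combine with x ≡ 14 (mod 54): write x = 4 + 31·t and require 4 + 31·t ≡ 14 (mod 54), i.e. 31·t ≡ 14 − 4 ≡ 10 (mod 54). Since 31^(−1) ≡ 7 (mod 54), t ≡ 7·10 ≡ 16 (mod 54). So x ≡ 4 + 31·16 = 500 (mod 1674).
  Combine with x ≡ 5 (mod 41): write x = 500 + 1674·t and require 500 + 1674·t ≡ 5 (mod 41), i.e. 1674·t ≡ 5 − 500 ≡ 38 (mod 41). Since 1674^(−1) ≡ 35 (mod 41) (1674 ≡ 34 (mod 41)), t ≡ 35·38 ≡ 18 (mod 41). So x ≡ 500 + 1674·18 = 30632 (mod 68634).
Unique solution in [0, 68634): x = 30632.

Final answer: x ≡ 30632 (mod 68634); the representative in [0, 68634) is 30632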